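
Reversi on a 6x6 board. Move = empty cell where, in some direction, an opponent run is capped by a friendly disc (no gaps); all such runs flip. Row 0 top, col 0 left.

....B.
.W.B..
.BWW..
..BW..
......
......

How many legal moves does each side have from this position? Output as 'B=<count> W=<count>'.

Answer: B=7 W=5

Derivation:
-- B to move --
(0,0): no bracket -> illegal
(0,1): flips 1 -> legal
(0,2): no bracket -> illegal
(1,0): no bracket -> illegal
(1,2): flips 1 -> legal
(1,4): flips 1 -> legal
(2,0): no bracket -> illegal
(2,4): flips 2 -> legal
(3,1): flips 1 -> legal
(3,4): flips 1 -> legal
(4,2): no bracket -> illegal
(4,3): flips 2 -> legal
(4,4): no bracket -> illegal
B mobility = 7
-- W to move --
(0,2): no bracket -> illegal
(0,3): flips 1 -> legal
(0,5): no bracket -> illegal
(1,0): no bracket -> illegal
(1,2): no bracket -> illegal
(1,4): no bracket -> illegal
(1,5): no bracket -> illegal
(2,0): flips 1 -> legal
(2,4): no bracket -> illegal
(3,0): no bracket -> illegal
(3,1): flips 2 -> legal
(4,1): flips 1 -> legal
(4,2): flips 1 -> legal
(4,3): no bracket -> illegal
W mobility = 5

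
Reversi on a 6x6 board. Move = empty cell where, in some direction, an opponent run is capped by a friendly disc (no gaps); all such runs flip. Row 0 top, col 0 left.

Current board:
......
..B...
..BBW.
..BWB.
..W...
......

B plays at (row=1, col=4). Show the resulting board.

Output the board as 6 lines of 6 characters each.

Answer: ......
..B.B.
..BBB.
..BWB.
..W...
......

Derivation:
Place B at (1,4); scan 8 dirs for brackets.
Dir NW: first cell '.' (not opp) -> no flip
Dir N: first cell '.' (not opp) -> no flip
Dir NE: first cell '.' (not opp) -> no flip
Dir W: first cell '.' (not opp) -> no flip
Dir E: first cell '.' (not opp) -> no flip
Dir SW: first cell 'B' (not opp) -> no flip
Dir S: opp run (2,4) capped by B -> flip
Dir SE: first cell '.' (not opp) -> no flip
All flips: (2,4)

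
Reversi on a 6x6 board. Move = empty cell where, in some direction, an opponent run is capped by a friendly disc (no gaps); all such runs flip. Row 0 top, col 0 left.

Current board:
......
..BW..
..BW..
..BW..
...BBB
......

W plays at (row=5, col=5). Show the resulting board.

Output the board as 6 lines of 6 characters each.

Answer: ......
..BW..
..BW..
..BW..
...BWB
.....W

Derivation:
Place W at (5,5); scan 8 dirs for brackets.
Dir NW: opp run (4,4) capped by W -> flip
Dir N: opp run (4,5), next='.' -> no flip
Dir NE: edge -> no flip
Dir W: first cell '.' (not opp) -> no flip
Dir E: edge -> no flip
Dir SW: edge -> no flip
Dir S: edge -> no flip
Dir SE: edge -> no flip
All flips: (4,4)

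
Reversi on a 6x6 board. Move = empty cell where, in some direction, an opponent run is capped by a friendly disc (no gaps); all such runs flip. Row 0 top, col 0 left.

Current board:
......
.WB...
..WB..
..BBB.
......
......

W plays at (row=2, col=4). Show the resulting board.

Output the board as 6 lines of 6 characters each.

Place W at (2,4); scan 8 dirs for brackets.
Dir NW: first cell '.' (not opp) -> no flip
Dir N: first cell '.' (not opp) -> no flip
Dir NE: first cell '.' (not opp) -> no flip
Dir W: opp run (2,3) capped by W -> flip
Dir E: first cell '.' (not opp) -> no flip
Dir SW: opp run (3,3), next='.' -> no flip
Dir S: opp run (3,4), next='.' -> no flip
Dir SE: first cell '.' (not opp) -> no flip
All flips: (2,3)

Answer: ......
.WB...
..WWW.
..BBB.
......
......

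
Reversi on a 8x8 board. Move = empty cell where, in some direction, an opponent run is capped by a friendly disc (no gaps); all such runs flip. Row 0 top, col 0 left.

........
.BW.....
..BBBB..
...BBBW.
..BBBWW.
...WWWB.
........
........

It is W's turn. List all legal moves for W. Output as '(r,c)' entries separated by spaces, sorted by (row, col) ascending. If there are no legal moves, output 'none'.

Answer: (0,0) (1,0) (1,3) (1,4) (1,5) (2,6) (3,1) (3,2) (4,1) (5,7) (6,6) (6,7)

Derivation:
(0,0): flips 4 -> legal
(0,1): no bracket -> illegal
(0,2): no bracket -> illegal
(1,0): flips 1 -> legal
(1,3): flips 5 -> legal
(1,4): flips 4 -> legal
(1,5): flips 2 -> legal
(1,6): no bracket -> illegal
(2,0): no bracket -> illegal
(2,1): no bracket -> illegal
(2,6): flips 2 -> legal
(3,1): flips 1 -> legal
(3,2): flips 5 -> legal
(4,1): flips 3 -> legal
(4,7): no bracket -> illegal
(5,1): no bracket -> illegal
(5,2): no bracket -> illegal
(5,7): flips 1 -> legal
(6,5): no bracket -> illegal
(6,6): flips 1 -> legal
(6,7): flips 1 -> legal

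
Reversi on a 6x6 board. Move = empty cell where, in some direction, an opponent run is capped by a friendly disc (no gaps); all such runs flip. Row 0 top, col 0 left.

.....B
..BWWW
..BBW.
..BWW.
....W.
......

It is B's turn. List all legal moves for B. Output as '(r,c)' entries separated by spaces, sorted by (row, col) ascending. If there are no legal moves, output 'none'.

(0,2): no bracket -> illegal
(0,3): flips 1 -> legal
(0,4): flips 1 -> legal
(2,5): flips 2 -> legal
(3,5): flips 2 -> legal
(4,2): no bracket -> illegal
(4,3): flips 1 -> legal
(4,5): flips 1 -> legal
(5,3): no bracket -> illegal
(5,4): no bracket -> illegal
(5,5): flips 2 -> legal

Answer: (0,3) (0,4) (2,5) (3,5) (4,3) (4,5) (5,5)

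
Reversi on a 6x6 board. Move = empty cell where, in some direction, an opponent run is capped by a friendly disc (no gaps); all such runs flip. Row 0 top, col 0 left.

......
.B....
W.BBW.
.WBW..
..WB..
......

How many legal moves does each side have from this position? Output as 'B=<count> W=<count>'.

-- B to move --
(1,0): no bracket -> illegal
(1,3): no bracket -> illegal
(1,4): no bracket -> illegal
(1,5): no bracket -> illegal
(2,1): no bracket -> illegal
(2,5): flips 1 -> legal
(3,0): flips 1 -> legal
(3,4): flips 1 -> legal
(3,5): no bracket -> illegal
(4,0): flips 1 -> legal
(4,1): flips 1 -> legal
(4,4): flips 1 -> legal
(5,1): no bracket -> illegal
(5,2): flips 1 -> legal
(5,3): no bracket -> illegal
B mobility = 7
-- W to move --
(0,0): flips 2 -> legal
(0,1): no bracket -> illegal
(0,2): flips 1 -> legal
(1,0): no bracket -> illegal
(1,2): flips 2 -> legal
(1,3): flips 2 -> legal
(1,4): no bracket -> illegal
(2,1): flips 2 -> legal
(3,4): no bracket -> illegal
(4,1): no bracket -> illegal
(4,4): flips 1 -> legal
(5,2): no bracket -> illegal
(5,3): flips 1 -> legal
(5,4): no bracket -> illegal
W mobility = 7

Answer: B=7 W=7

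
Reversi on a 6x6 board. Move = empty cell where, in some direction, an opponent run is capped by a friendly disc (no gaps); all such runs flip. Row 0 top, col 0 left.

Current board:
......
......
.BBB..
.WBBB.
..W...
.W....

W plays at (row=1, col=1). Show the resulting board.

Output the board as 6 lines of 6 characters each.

Place W at (1,1); scan 8 dirs for brackets.
Dir NW: first cell '.' (not opp) -> no flip
Dir N: first cell '.' (not opp) -> no flip
Dir NE: first cell '.' (not opp) -> no flip
Dir W: first cell '.' (not opp) -> no flip
Dir E: first cell '.' (not opp) -> no flip
Dir SW: first cell '.' (not opp) -> no flip
Dir S: opp run (2,1) capped by W -> flip
Dir SE: opp run (2,2) (3,3), next='.' -> no flip
All flips: (2,1)

Answer: ......
.W....
.WBB..
.WBBB.
..W...
.W....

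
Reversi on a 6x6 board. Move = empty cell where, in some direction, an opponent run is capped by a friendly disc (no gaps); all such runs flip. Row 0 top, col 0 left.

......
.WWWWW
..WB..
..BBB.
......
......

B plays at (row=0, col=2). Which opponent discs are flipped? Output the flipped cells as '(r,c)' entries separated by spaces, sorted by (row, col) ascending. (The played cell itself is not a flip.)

Dir NW: edge -> no flip
Dir N: edge -> no flip
Dir NE: edge -> no flip
Dir W: first cell '.' (not opp) -> no flip
Dir E: first cell '.' (not opp) -> no flip
Dir SW: opp run (1,1), next='.' -> no flip
Dir S: opp run (1,2) (2,2) capped by B -> flip
Dir SE: opp run (1,3), next='.' -> no flip

Answer: (1,2) (2,2)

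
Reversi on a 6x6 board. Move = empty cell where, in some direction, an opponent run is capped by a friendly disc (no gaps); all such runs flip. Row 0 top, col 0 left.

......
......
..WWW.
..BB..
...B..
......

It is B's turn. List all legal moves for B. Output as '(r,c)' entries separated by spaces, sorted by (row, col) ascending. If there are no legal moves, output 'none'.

(1,1): flips 1 -> legal
(1,2): flips 1 -> legal
(1,3): flips 1 -> legal
(1,4): flips 1 -> legal
(1,5): flips 1 -> legal
(2,1): no bracket -> illegal
(2,5): no bracket -> illegal
(3,1): no bracket -> illegal
(3,4): no bracket -> illegal
(3,5): no bracket -> illegal

Answer: (1,1) (1,2) (1,3) (1,4) (1,5)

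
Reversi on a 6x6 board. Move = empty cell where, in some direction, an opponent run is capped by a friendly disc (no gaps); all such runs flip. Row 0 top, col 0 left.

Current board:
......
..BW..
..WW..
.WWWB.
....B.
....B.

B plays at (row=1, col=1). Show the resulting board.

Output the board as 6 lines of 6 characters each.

Answer: ......
.BBW..
..BW..
.WWBB.
....B.
....B.

Derivation:
Place B at (1,1); scan 8 dirs for brackets.
Dir NW: first cell '.' (not opp) -> no flip
Dir N: first cell '.' (not opp) -> no flip
Dir NE: first cell '.' (not opp) -> no flip
Dir W: first cell '.' (not opp) -> no flip
Dir E: first cell 'B' (not opp) -> no flip
Dir SW: first cell '.' (not opp) -> no flip
Dir S: first cell '.' (not opp) -> no flip
Dir SE: opp run (2,2) (3,3) capped by B -> flip
All flips: (2,2) (3,3)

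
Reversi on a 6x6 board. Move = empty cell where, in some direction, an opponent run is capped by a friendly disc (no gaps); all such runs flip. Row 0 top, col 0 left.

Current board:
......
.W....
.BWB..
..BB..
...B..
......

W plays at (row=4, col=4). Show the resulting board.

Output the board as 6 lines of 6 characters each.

Answer: ......
.W....
.BWB..
..BW..
...BW.
......

Derivation:
Place W at (4,4); scan 8 dirs for brackets.
Dir NW: opp run (3,3) capped by W -> flip
Dir N: first cell '.' (not opp) -> no flip
Dir NE: first cell '.' (not opp) -> no flip
Dir W: opp run (4,3), next='.' -> no flip
Dir E: first cell '.' (not opp) -> no flip
Dir SW: first cell '.' (not opp) -> no flip
Dir S: first cell '.' (not opp) -> no flip
Dir SE: first cell '.' (not opp) -> no flip
All flips: (3,3)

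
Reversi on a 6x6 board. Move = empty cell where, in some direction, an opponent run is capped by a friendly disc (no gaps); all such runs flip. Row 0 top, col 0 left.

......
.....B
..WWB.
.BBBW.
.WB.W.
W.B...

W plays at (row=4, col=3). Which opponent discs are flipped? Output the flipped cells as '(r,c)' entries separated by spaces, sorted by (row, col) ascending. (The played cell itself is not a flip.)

Answer: (3,3) (4,2)

Derivation:
Dir NW: opp run (3,2), next='.' -> no flip
Dir N: opp run (3,3) capped by W -> flip
Dir NE: first cell 'W' (not opp) -> no flip
Dir W: opp run (4,2) capped by W -> flip
Dir E: first cell 'W' (not opp) -> no flip
Dir SW: opp run (5,2), next=edge -> no flip
Dir S: first cell '.' (not opp) -> no flip
Dir SE: first cell '.' (not opp) -> no flip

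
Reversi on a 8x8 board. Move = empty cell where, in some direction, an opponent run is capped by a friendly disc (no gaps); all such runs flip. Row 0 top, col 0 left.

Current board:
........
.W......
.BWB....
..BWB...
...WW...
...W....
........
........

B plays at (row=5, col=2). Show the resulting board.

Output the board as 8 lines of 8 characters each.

Place B at (5,2); scan 8 dirs for brackets.
Dir NW: first cell '.' (not opp) -> no flip
Dir N: first cell '.' (not opp) -> no flip
Dir NE: opp run (4,3) capped by B -> flip
Dir W: first cell '.' (not opp) -> no flip
Dir E: opp run (5,3), next='.' -> no flip
Dir SW: first cell '.' (not opp) -> no flip
Dir S: first cell '.' (not opp) -> no flip
Dir SE: first cell '.' (not opp) -> no flip
All flips: (4,3)

Answer: ........
.W......
.BWB....
..BWB...
...BW...
..BW....
........
........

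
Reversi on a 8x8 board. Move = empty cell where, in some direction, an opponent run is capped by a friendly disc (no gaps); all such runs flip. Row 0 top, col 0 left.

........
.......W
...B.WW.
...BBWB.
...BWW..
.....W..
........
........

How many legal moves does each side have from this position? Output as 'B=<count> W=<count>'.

-- B to move --
(0,6): no bracket -> illegal
(0,7): no bracket -> illegal
(1,4): flips 1 -> legal
(1,5): no bracket -> illegal
(1,6): flips 2 -> legal
(2,4): no bracket -> illegal
(2,7): no bracket -> illegal
(3,7): no bracket -> illegal
(4,6): flips 2 -> legal
(5,3): no bracket -> illegal
(5,4): flips 2 -> legal
(5,6): flips 1 -> legal
(6,4): no bracket -> illegal
(6,5): no bracket -> illegal
(6,6): flips 2 -> legal
B mobility = 6
-- W to move --
(1,2): flips 2 -> legal
(1,3): no bracket -> illegal
(1,4): no bracket -> illegal
(2,2): flips 1 -> legal
(2,4): flips 1 -> legal
(2,7): flips 1 -> legal
(3,2): flips 2 -> legal
(3,7): flips 1 -> legal
(4,2): flips 1 -> legal
(4,6): flips 1 -> legal
(4,7): flips 1 -> legal
(5,2): flips 2 -> legal
(5,3): no bracket -> illegal
(5,4): no bracket -> illegal
W mobility = 10

Answer: B=6 W=10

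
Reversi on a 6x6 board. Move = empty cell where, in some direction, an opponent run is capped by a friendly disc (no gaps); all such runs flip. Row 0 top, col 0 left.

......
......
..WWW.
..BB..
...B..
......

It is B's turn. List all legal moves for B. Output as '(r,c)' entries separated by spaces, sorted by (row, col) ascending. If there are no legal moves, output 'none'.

Answer: (1,1) (1,2) (1,3) (1,4) (1,5)

Derivation:
(1,1): flips 1 -> legal
(1,2): flips 1 -> legal
(1,3): flips 1 -> legal
(1,4): flips 1 -> legal
(1,5): flips 1 -> legal
(2,1): no bracket -> illegal
(2,5): no bracket -> illegal
(3,1): no bracket -> illegal
(3,4): no bracket -> illegal
(3,5): no bracket -> illegal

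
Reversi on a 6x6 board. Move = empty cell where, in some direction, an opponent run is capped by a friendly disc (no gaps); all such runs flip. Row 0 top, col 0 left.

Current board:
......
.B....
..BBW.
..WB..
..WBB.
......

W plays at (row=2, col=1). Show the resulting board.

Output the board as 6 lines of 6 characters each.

Place W at (2,1); scan 8 dirs for brackets.
Dir NW: first cell '.' (not opp) -> no flip
Dir N: opp run (1,1), next='.' -> no flip
Dir NE: first cell '.' (not opp) -> no flip
Dir W: first cell '.' (not opp) -> no flip
Dir E: opp run (2,2) (2,3) capped by W -> flip
Dir SW: first cell '.' (not opp) -> no flip
Dir S: first cell '.' (not opp) -> no flip
Dir SE: first cell 'W' (not opp) -> no flip
All flips: (2,2) (2,3)

Answer: ......
.B....
.WWWW.
..WB..
..WBB.
......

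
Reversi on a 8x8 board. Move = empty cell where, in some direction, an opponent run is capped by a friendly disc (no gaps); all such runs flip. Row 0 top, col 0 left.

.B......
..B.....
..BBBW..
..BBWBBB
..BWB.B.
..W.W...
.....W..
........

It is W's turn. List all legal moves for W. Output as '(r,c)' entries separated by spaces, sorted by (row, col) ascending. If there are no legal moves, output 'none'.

Answer: (0,2) (1,3) (1,4) (2,1) (3,1) (4,1) (4,5) (4,7)

Derivation:
(0,0): no bracket -> illegal
(0,2): flips 4 -> legal
(0,3): no bracket -> illegal
(1,0): no bracket -> illegal
(1,1): no bracket -> illegal
(1,3): flips 2 -> legal
(1,4): flips 1 -> legal
(1,5): no bracket -> illegal
(2,1): flips 4 -> legal
(2,6): no bracket -> illegal
(2,7): no bracket -> illegal
(3,1): flips 2 -> legal
(4,1): flips 1 -> legal
(4,5): flips 2 -> legal
(4,7): flips 1 -> legal
(5,1): no bracket -> illegal
(5,3): no bracket -> illegal
(5,5): no bracket -> illegal
(5,6): no bracket -> illegal
(5,7): no bracket -> illegal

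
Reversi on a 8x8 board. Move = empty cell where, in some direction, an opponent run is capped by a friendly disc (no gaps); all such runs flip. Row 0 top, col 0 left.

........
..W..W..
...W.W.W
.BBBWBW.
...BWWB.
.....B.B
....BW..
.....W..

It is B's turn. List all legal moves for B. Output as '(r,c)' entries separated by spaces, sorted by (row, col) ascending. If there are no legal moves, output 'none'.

(0,1): no bracket -> illegal
(0,2): no bracket -> illegal
(0,3): no bracket -> illegal
(0,4): no bracket -> illegal
(0,5): flips 2 -> legal
(0,6): no bracket -> illegal
(1,1): no bracket -> illegal
(1,3): flips 1 -> legal
(1,4): flips 1 -> legal
(1,6): flips 2 -> legal
(1,7): no bracket -> illegal
(2,1): no bracket -> illegal
(2,2): no bracket -> illegal
(2,4): no bracket -> illegal
(2,6): flips 1 -> legal
(3,7): flips 1 -> legal
(4,7): no bracket -> illegal
(5,3): flips 1 -> legal
(5,4): no bracket -> illegal
(5,6): no bracket -> illegal
(6,6): flips 1 -> legal
(7,4): no bracket -> illegal
(7,6): no bracket -> illegal

Answer: (0,5) (1,3) (1,4) (1,6) (2,6) (3,7) (5,3) (6,6)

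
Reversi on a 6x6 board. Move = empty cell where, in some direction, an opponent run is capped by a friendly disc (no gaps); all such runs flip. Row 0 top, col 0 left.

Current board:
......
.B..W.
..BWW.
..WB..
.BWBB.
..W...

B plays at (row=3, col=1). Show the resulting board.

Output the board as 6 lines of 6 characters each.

Place B at (3,1); scan 8 dirs for brackets.
Dir NW: first cell '.' (not opp) -> no flip
Dir N: first cell '.' (not opp) -> no flip
Dir NE: first cell 'B' (not opp) -> no flip
Dir W: first cell '.' (not opp) -> no flip
Dir E: opp run (3,2) capped by B -> flip
Dir SW: first cell '.' (not opp) -> no flip
Dir S: first cell 'B' (not opp) -> no flip
Dir SE: opp run (4,2), next='.' -> no flip
All flips: (3,2)

Answer: ......
.B..W.
..BWW.
.BBB..
.BWBB.
..W...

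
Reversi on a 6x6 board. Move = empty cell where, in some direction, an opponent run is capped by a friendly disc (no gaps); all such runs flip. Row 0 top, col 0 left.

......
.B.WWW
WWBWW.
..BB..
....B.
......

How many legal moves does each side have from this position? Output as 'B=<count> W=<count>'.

-- B to move --
(0,2): no bracket -> illegal
(0,3): flips 2 -> legal
(0,4): flips 1 -> legal
(0,5): flips 2 -> legal
(1,0): flips 1 -> legal
(1,2): no bracket -> illegal
(2,5): flips 2 -> legal
(3,0): no bracket -> illegal
(3,1): flips 1 -> legal
(3,4): no bracket -> illegal
(3,5): no bracket -> illegal
B mobility = 6
-- W to move --
(0,0): no bracket -> illegal
(0,1): flips 1 -> legal
(0,2): flips 1 -> legal
(1,0): no bracket -> illegal
(1,2): no bracket -> illegal
(3,1): flips 1 -> legal
(3,4): no bracket -> illegal
(3,5): no bracket -> illegal
(4,1): flips 1 -> legal
(4,2): flips 1 -> legal
(4,3): flips 2 -> legal
(4,5): no bracket -> illegal
(5,3): no bracket -> illegal
(5,4): no bracket -> illegal
(5,5): no bracket -> illegal
W mobility = 6

Answer: B=6 W=6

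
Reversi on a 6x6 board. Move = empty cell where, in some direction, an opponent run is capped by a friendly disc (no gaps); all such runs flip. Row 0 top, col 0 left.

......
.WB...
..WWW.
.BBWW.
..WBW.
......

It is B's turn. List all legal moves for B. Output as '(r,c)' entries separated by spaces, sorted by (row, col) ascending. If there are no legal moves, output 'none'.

(0,0): no bracket -> illegal
(0,1): no bracket -> illegal
(0,2): no bracket -> illegal
(1,0): flips 1 -> legal
(1,3): flips 3 -> legal
(1,4): flips 1 -> legal
(1,5): no bracket -> illegal
(2,0): no bracket -> illegal
(2,1): no bracket -> illegal
(2,5): flips 1 -> legal
(3,5): flips 2 -> legal
(4,1): flips 1 -> legal
(4,5): flips 3 -> legal
(5,1): no bracket -> illegal
(5,2): flips 1 -> legal
(5,3): flips 1 -> legal
(5,4): no bracket -> illegal
(5,5): no bracket -> illegal

Answer: (1,0) (1,3) (1,4) (2,5) (3,5) (4,1) (4,5) (5,2) (5,3)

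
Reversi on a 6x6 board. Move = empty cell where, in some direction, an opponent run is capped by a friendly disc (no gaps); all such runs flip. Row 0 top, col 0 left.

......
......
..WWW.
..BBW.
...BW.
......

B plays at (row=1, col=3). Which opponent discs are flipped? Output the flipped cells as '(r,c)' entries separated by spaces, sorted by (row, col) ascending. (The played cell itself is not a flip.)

Dir NW: first cell '.' (not opp) -> no flip
Dir N: first cell '.' (not opp) -> no flip
Dir NE: first cell '.' (not opp) -> no flip
Dir W: first cell '.' (not opp) -> no flip
Dir E: first cell '.' (not opp) -> no flip
Dir SW: opp run (2,2), next='.' -> no flip
Dir S: opp run (2,3) capped by B -> flip
Dir SE: opp run (2,4), next='.' -> no flip

Answer: (2,3)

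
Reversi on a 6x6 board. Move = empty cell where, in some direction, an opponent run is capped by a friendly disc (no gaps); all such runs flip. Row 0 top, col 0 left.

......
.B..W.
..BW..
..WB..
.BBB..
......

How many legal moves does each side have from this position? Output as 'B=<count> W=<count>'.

-- B to move --
(0,3): no bracket -> illegal
(0,4): no bracket -> illegal
(0,5): flips 3 -> legal
(1,2): no bracket -> illegal
(1,3): flips 1 -> legal
(1,5): no bracket -> illegal
(2,1): flips 1 -> legal
(2,4): flips 1 -> legal
(2,5): no bracket -> illegal
(3,1): flips 1 -> legal
(3,4): no bracket -> illegal
B mobility = 5
-- W to move --
(0,0): no bracket -> illegal
(0,1): no bracket -> illegal
(0,2): no bracket -> illegal
(1,0): no bracket -> illegal
(1,2): flips 1 -> legal
(1,3): no bracket -> illegal
(2,0): no bracket -> illegal
(2,1): flips 1 -> legal
(2,4): no bracket -> illegal
(3,0): no bracket -> illegal
(3,1): no bracket -> illegal
(3,4): flips 1 -> legal
(4,0): no bracket -> illegal
(4,4): no bracket -> illegal
(5,0): flips 1 -> legal
(5,1): no bracket -> illegal
(5,2): flips 1 -> legal
(5,3): flips 2 -> legal
(5,4): flips 1 -> legal
W mobility = 7

Answer: B=5 W=7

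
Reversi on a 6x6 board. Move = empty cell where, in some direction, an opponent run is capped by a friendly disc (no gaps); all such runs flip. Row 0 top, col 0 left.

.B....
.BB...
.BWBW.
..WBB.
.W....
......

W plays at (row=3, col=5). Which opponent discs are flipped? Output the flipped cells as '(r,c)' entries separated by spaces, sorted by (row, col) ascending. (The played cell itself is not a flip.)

Answer: (3,3) (3,4)

Derivation:
Dir NW: first cell 'W' (not opp) -> no flip
Dir N: first cell '.' (not opp) -> no flip
Dir NE: edge -> no flip
Dir W: opp run (3,4) (3,3) capped by W -> flip
Dir E: edge -> no flip
Dir SW: first cell '.' (not opp) -> no flip
Dir S: first cell '.' (not opp) -> no flip
Dir SE: edge -> no flip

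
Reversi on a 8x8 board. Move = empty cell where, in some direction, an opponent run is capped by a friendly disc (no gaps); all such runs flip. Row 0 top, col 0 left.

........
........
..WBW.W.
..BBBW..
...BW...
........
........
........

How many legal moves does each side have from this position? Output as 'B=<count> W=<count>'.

Answer: B=10 W=2

Derivation:
-- B to move --
(1,1): flips 1 -> legal
(1,2): flips 1 -> legal
(1,3): no bracket -> illegal
(1,4): flips 1 -> legal
(1,5): flips 1 -> legal
(1,6): no bracket -> illegal
(1,7): no bracket -> illegal
(2,1): flips 1 -> legal
(2,5): flips 1 -> legal
(2,7): no bracket -> illegal
(3,1): no bracket -> illegal
(3,6): flips 1 -> legal
(3,7): no bracket -> illegal
(4,5): flips 1 -> legal
(4,6): no bracket -> illegal
(5,3): no bracket -> illegal
(5,4): flips 1 -> legal
(5,5): flips 1 -> legal
B mobility = 10
-- W to move --
(1,2): no bracket -> illegal
(1,3): no bracket -> illegal
(1,4): no bracket -> illegal
(2,1): no bracket -> illegal
(2,5): no bracket -> illegal
(3,1): flips 3 -> legal
(4,1): no bracket -> illegal
(4,2): flips 3 -> legal
(4,5): no bracket -> illegal
(5,2): no bracket -> illegal
(5,3): no bracket -> illegal
(5,4): no bracket -> illegal
W mobility = 2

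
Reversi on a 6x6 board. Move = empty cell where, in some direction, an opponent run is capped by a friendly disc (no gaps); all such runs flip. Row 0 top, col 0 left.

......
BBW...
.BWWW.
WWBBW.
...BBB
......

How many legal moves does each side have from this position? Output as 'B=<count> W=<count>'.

-- B to move --
(0,1): flips 3 -> legal
(0,2): flips 2 -> legal
(0,3): flips 1 -> legal
(1,3): flips 2 -> legal
(1,4): flips 3 -> legal
(1,5): flips 1 -> legal
(2,0): no bracket -> illegal
(2,5): flips 4 -> legal
(3,5): flips 1 -> legal
(4,0): no bracket -> illegal
(4,1): flips 1 -> legal
(4,2): no bracket -> illegal
B mobility = 9
-- W to move --
(0,0): flips 1 -> legal
(0,1): flips 2 -> legal
(0,2): no bracket -> illegal
(2,0): flips 1 -> legal
(3,5): no bracket -> illegal
(4,1): flips 1 -> legal
(4,2): flips 2 -> legal
(5,2): flips 1 -> legal
(5,3): flips 2 -> legal
(5,4): flips 1 -> legal
(5,5): flips 2 -> legal
W mobility = 9

Answer: B=9 W=9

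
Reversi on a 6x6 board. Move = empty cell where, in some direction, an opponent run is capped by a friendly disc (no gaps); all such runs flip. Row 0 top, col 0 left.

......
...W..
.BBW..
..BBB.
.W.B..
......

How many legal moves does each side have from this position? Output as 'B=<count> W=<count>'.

-- B to move --
(0,2): no bracket -> illegal
(0,3): flips 2 -> legal
(0,4): flips 1 -> legal
(1,2): flips 1 -> legal
(1,4): flips 1 -> legal
(2,4): flips 1 -> legal
(3,0): no bracket -> illegal
(3,1): no bracket -> illegal
(4,0): no bracket -> illegal
(4,2): no bracket -> illegal
(5,0): flips 1 -> legal
(5,1): no bracket -> illegal
(5,2): no bracket -> illegal
B mobility = 6
-- W to move --
(1,0): no bracket -> illegal
(1,1): no bracket -> illegal
(1,2): no bracket -> illegal
(2,0): flips 2 -> legal
(2,4): no bracket -> illegal
(2,5): no bracket -> illegal
(3,0): no bracket -> illegal
(3,1): flips 1 -> legal
(3,5): no bracket -> illegal
(4,2): no bracket -> illegal
(4,4): no bracket -> illegal
(4,5): flips 1 -> legal
(5,2): no bracket -> illegal
(5,3): flips 2 -> legal
(5,4): no bracket -> illegal
W mobility = 4

Answer: B=6 W=4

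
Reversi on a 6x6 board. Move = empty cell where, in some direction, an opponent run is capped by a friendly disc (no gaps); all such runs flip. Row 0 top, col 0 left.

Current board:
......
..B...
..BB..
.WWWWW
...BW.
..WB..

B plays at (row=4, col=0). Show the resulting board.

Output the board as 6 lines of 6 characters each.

Place B at (4,0); scan 8 dirs for brackets.
Dir NW: edge -> no flip
Dir N: first cell '.' (not opp) -> no flip
Dir NE: opp run (3,1) capped by B -> flip
Dir W: edge -> no flip
Dir E: first cell '.' (not opp) -> no flip
Dir SW: edge -> no flip
Dir S: first cell '.' (not opp) -> no flip
Dir SE: first cell '.' (not opp) -> no flip
All flips: (3,1)

Answer: ......
..B...
..BB..
.BWWWW
B..BW.
..WB..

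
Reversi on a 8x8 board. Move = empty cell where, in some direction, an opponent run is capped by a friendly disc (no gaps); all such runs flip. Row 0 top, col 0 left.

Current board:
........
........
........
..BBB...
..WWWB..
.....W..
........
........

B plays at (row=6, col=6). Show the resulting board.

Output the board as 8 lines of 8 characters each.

Answer: ........
........
........
..BBB...
..WWBB..
.....B..
......B.
........

Derivation:
Place B at (6,6); scan 8 dirs for brackets.
Dir NW: opp run (5,5) (4,4) capped by B -> flip
Dir N: first cell '.' (not opp) -> no flip
Dir NE: first cell '.' (not opp) -> no flip
Dir W: first cell '.' (not opp) -> no flip
Dir E: first cell '.' (not opp) -> no flip
Dir SW: first cell '.' (not opp) -> no flip
Dir S: first cell '.' (not opp) -> no flip
Dir SE: first cell '.' (not opp) -> no flip
All flips: (4,4) (5,5)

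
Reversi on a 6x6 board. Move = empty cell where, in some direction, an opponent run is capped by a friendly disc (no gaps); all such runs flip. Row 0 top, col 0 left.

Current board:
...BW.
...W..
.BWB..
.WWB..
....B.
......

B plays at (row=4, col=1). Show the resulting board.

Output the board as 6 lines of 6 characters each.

Answer: ...BW.
...W..
.BWB..
.BBB..
.B..B.
......

Derivation:
Place B at (4,1); scan 8 dirs for brackets.
Dir NW: first cell '.' (not opp) -> no flip
Dir N: opp run (3,1) capped by B -> flip
Dir NE: opp run (3,2) capped by B -> flip
Dir W: first cell '.' (not opp) -> no flip
Dir E: first cell '.' (not opp) -> no flip
Dir SW: first cell '.' (not opp) -> no flip
Dir S: first cell '.' (not opp) -> no flip
Dir SE: first cell '.' (not opp) -> no flip
All flips: (3,1) (3,2)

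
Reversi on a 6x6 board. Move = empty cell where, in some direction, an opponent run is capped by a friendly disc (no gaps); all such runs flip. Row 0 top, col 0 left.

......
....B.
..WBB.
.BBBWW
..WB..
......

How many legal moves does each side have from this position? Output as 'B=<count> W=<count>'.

-- B to move --
(1,1): flips 1 -> legal
(1,2): flips 1 -> legal
(1,3): flips 1 -> legal
(2,1): flips 1 -> legal
(2,5): flips 1 -> legal
(4,1): flips 1 -> legal
(4,4): flips 1 -> legal
(4,5): flips 1 -> legal
(5,1): flips 1 -> legal
(5,2): flips 1 -> legal
(5,3): flips 1 -> legal
B mobility = 11
-- W to move --
(0,3): no bracket -> illegal
(0,4): flips 2 -> legal
(0,5): no bracket -> illegal
(1,2): flips 1 -> legal
(1,3): flips 1 -> legal
(1,5): flips 2 -> legal
(2,0): flips 1 -> legal
(2,1): no bracket -> illegal
(2,5): flips 2 -> legal
(3,0): flips 3 -> legal
(4,0): flips 1 -> legal
(4,1): no bracket -> illegal
(4,4): flips 2 -> legal
(5,2): flips 1 -> legal
(5,3): no bracket -> illegal
(5,4): no bracket -> illegal
W mobility = 10

Answer: B=11 W=10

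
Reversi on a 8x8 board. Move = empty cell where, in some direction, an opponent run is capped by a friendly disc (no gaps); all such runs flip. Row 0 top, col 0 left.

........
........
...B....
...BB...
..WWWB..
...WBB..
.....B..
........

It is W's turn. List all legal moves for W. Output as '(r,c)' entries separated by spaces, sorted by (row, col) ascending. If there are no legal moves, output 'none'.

Answer: (1,3) (2,2) (2,4) (2,5) (4,6) (5,6) (6,4) (6,6) (7,6)

Derivation:
(1,2): no bracket -> illegal
(1,3): flips 2 -> legal
(1,4): no bracket -> illegal
(2,2): flips 1 -> legal
(2,4): flips 2 -> legal
(2,5): flips 1 -> legal
(3,2): no bracket -> illegal
(3,5): no bracket -> illegal
(3,6): no bracket -> illegal
(4,6): flips 1 -> legal
(5,6): flips 2 -> legal
(6,3): no bracket -> illegal
(6,4): flips 1 -> legal
(6,6): flips 1 -> legal
(7,4): no bracket -> illegal
(7,5): no bracket -> illegal
(7,6): flips 2 -> legal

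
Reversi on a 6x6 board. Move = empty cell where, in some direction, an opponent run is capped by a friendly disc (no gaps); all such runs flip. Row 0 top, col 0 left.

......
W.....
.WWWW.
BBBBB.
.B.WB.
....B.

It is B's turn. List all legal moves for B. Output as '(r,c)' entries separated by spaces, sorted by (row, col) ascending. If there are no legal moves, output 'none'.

(0,0): no bracket -> illegal
(0,1): no bracket -> illegal
(1,1): flips 2 -> legal
(1,2): flips 3 -> legal
(1,3): flips 2 -> legal
(1,4): flips 2 -> legal
(1,5): flips 1 -> legal
(2,0): no bracket -> illegal
(2,5): no bracket -> illegal
(3,5): no bracket -> illegal
(4,2): flips 1 -> legal
(5,2): flips 1 -> legal
(5,3): flips 1 -> legal

Answer: (1,1) (1,2) (1,3) (1,4) (1,5) (4,2) (5,2) (5,3)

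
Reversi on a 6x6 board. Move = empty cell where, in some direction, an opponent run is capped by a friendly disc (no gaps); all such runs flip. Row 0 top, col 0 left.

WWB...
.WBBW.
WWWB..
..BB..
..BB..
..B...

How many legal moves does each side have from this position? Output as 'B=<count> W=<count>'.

Answer: B=5 W=7

Derivation:
-- B to move --
(0,3): no bracket -> illegal
(0,4): no bracket -> illegal
(0,5): flips 1 -> legal
(1,0): flips 2 -> legal
(1,5): flips 1 -> legal
(2,4): no bracket -> illegal
(2,5): no bracket -> illegal
(3,0): flips 1 -> legal
(3,1): flips 1 -> legal
B mobility = 5
-- W to move --
(0,3): flips 2 -> legal
(0,4): flips 1 -> legal
(2,4): flips 1 -> legal
(3,1): no bracket -> illegal
(3,4): flips 2 -> legal
(4,1): flips 2 -> legal
(4,4): flips 1 -> legal
(5,1): no bracket -> illegal
(5,3): no bracket -> illegal
(5,4): flips 2 -> legal
W mobility = 7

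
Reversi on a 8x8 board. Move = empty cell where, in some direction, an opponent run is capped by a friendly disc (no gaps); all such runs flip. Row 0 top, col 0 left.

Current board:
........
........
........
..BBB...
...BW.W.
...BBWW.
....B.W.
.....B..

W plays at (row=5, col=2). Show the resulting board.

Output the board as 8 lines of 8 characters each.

Place W at (5,2); scan 8 dirs for brackets.
Dir NW: first cell '.' (not opp) -> no flip
Dir N: first cell '.' (not opp) -> no flip
Dir NE: opp run (4,3) (3,4), next='.' -> no flip
Dir W: first cell '.' (not opp) -> no flip
Dir E: opp run (5,3) (5,4) capped by W -> flip
Dir SW: first cell '.' (not opp) -> no flip
Dir S: first cell '.' (not opp) -> no flip
Dir SE: first cell '.' (not opp) -> no flip
All flips: (5,3) (5,4)

Answer: ........
........
........
..BBB...
...BW.W.
..WWWWW.
....B.W.
.....B..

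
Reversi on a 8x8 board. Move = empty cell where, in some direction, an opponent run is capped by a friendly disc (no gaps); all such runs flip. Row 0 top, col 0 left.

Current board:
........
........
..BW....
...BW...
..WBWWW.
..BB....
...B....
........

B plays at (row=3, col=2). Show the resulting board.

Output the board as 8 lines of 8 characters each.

Answer: ........
........
..BW....
..BBW...
..BBWWW.
..BB....
...B....
........

Derivation:
Place B at (3,2); scan 8 dirs for brackets.
Dir NW: first cell '.' (not opp) -> no flip
Dir N: first cell 'B' (not opp) -> no flip
Dir NE: opp run (2,3), next='.' -> no flip
Dir W: first cell '.' (not opp) -> no flip
Dir E: first cell 'B' (not opp) -> no flip
Dir SW: first cell '.' (not opp) -> no flip
Dir S: opp run (4,2) capped by B -> flip
Dir SE: first cell 'B' (not opp) -> no flip
All flips: (4,2)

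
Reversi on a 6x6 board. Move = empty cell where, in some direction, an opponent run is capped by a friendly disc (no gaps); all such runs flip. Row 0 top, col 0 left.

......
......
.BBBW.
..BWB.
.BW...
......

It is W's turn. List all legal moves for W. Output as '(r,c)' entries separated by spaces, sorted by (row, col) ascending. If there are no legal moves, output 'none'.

Answer: (1,1) (1,2) (1,3) (2,0) (3,1) (3,5) (4,0) (4,4)

Derivation:
(1,0): no bracket -> illegal
(1,1): flips 1 -> legal
(1,2): flips 2 -> legal
(1,3): flips 1 -> legal
(1,4): no bracket -> illegal
(2,0): flips 3 -> legal
(2,5): no bracket -> illegal
(3,0): no bracket -> illegal
(3,1): flips 1 -> legal
(3,5): flips 1 -> legal
(4,0): flips 1 -> legal
(4,3): no bracket -> illegal
(4,4): flips 1 -> legal
(4,5): no bracket -> illegal
(5,0): no bracket -> illegal
(5,1): no bracket -> illegal
(5,2): no bracket -> illegal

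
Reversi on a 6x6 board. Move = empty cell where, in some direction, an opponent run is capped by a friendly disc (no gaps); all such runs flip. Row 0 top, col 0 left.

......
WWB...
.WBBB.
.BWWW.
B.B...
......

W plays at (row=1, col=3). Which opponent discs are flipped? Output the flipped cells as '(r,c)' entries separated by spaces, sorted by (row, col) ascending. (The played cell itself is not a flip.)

Answer: (1,2) (2,3)

Derivation:
Dir NW: first cell '.' (not opp) -> no flip
Dir N: first cell '.' (not opp) -> no flip
Dir NE: first cell '.' (not opp) -> no flip
Dir W: opp run (1,2) capped by W -> flip
Dir E: first cell '.' (not opp) -> no flip
Dir SW: opp run (2,2) (3,1) (4,0), next=edge -> no flip
Dir S: opp run (2,3) capped by W -> flip
Dir SE: opp run (2,4), next='.' -> no flip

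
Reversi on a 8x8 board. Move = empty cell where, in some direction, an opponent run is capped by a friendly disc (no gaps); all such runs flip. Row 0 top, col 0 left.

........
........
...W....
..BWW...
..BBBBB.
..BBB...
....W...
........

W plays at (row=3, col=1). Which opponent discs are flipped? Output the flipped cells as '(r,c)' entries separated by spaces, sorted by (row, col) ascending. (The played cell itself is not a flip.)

Answer: (3,2) (4,2) (5,3)

Derivation:
Dir NW: first cell '.' (not opp) -> no flip
Dir N: first cell '.' (not opp) -> no flip
Dir NE: first cell '.' (not opp) -> no flip
Dir W: first cell '.' (not opp) -> no flip
Dir E: opp run (3,2) capped by W -> flip
Dir SW: first cell '.' (not opp) -> no flip
Dir S: first cell '.' (not opp) -> no flip
Dir SE: opp run (4,2) (5,3) capped by W -> flip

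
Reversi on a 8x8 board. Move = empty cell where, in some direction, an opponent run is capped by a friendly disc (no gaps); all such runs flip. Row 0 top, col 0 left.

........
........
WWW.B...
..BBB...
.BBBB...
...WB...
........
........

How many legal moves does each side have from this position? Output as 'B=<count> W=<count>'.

Answer: B=7 W=6

Derivation:
-- B to move --
(1,0): flips 1 -> legal
(1,1): flips 1 -> legal
(1,2): flips 1 -> legal
(1,3): no bracket -> illegal
(2,3): no bracket -> illegal
(3,0): no bracket -> illegal
(3,1): no bracket -> illegal
(5,2): flips 1 -> legal
(6,2): flips 1 -> legal
(6,3): flips 1 -> legal
(6,4): flips 1 -> legal
B mobility = 7
-- W to move --
(1,3): no bracket -> illegal
(1,4): no bracket -> illegal
(1,5): no bracket -> illegal
(2,3): flips 2 -> legal
(2,5): no bracket -> illegal
(3,0): no bracket -> illegal
(3,1): flips 1 -> legal
(3,5): flips 1 -> legal
(4,0): no bracket -> illegal
(4,5): no bracket -> illegal
(5,0): no bracket -> illegal
(5,1): no bracket -> illegal
(5,2): flips 2 -> legal
(5,5): flips 3 -> legal
(6,3): no bracket -> illegal
(6,4): no bracket -> illegal
(6,5): flips 3 -> legal
W mobility = 6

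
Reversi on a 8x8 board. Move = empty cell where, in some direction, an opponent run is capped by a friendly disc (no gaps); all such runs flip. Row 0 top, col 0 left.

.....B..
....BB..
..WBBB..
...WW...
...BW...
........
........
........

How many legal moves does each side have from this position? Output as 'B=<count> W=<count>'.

Answer: B=4 W=9

Derivation:
-- B to move --
(1,1): no bracket -> illegal
(1,2): no bracket -> illegal
(1,3): no bracket -> illegal
(2,1): flips 1 -> legal
(3,1): no bracket -> illegal
(3,2): no bracket -> illegal
(3,5): no bracket -> illegal
(4,2): flips 1 -> legal
(4,5): flips 2 -> legal
(5,3): no bracket -> illegal
(5,4): flips 2 -> legal
(5,5): no bracket -> illegal
B mobility = 4
-- W to move --
(0,3): no bracket -> illegal
(0,4): flips 2 -> legal
(0,6): flips 2 -> legal
(1,2): flips 1 -> legal
(1,3): flips 1 -> legal
(1,6): flips 1 -> legal
(2,6): flips 3 -> legal
(3,2): no bracket -> illegal
(3,5): no bracket -> illegal
(3,6): no bracket -> illegal
(4,2): flips 1 -> legal
(5,2): flips 1 -> legal
(5,3): flips 1 -> legal
(5,4): no bracket -> illegal
W mobility = 9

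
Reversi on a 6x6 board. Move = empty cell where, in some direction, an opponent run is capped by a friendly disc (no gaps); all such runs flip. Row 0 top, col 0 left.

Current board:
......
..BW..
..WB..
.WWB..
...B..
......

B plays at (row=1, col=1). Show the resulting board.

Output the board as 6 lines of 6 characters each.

Answer: ......
.BBW..
..BB..
.WWB..
...B..
......

Derivation:
Place B at (1,1); scan 8 dirs for brackets.
Dir NW: first cell '.' (not opp) -> no flip
Dir N: first cell '.' (not opp) -> no flip
Dir NE: first cell '.' (not opp) -> no flip
Dir W: first cell '.' (not opp) -> no flip
Dir E: first cell 'B' (not opp) -> no flip
Dir SW: first cell '.' (not opp) -> no flip
Dir S: first cell '.' (not opp) -> no flip
Dir SE: opp run (2,2) capped by B -> flip
All flips: (2,2)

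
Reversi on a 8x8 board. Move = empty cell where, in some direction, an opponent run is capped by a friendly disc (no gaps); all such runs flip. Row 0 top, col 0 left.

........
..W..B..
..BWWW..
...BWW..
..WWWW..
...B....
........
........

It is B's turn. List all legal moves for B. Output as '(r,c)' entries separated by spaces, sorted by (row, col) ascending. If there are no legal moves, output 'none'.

Answer: (0,2) (1,3) (2,6) (3,1) (3,6) (5,1) (5,5)

Derivation:
(0,1): no bracket -> illegal
(0,2): flips 1 -> legal
(0,3): no bracket -> illegal
(1,1): no bracket -> illegal
(1,3): flips 1 -> legal
(1,4): no bracket -> illegal
(1,6): no bracket -> illegal
(2,1): no bracket -> illegal
(2,6): flips 5 -> legal
(3,1): flips 1 -> legal
(3,2): no bracket -> illegal
(3,6): flips 2 -> legal
(4,1): no bracket -> illegal
(4,6): no bracket -> illegal
(5,1): flips 1 -> legal
(5,2): no bracket -> illegal
(5,4): no bracket -> illegal
(5,5): flips 4 -> legal
(5,6): no bracket -> illegal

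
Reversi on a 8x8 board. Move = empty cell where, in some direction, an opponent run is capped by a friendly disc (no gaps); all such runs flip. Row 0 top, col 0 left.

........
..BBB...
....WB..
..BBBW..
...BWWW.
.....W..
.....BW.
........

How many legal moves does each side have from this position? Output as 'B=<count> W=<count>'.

Answer: B=9 W=10

Derivation:
-- B to move --
(1,5): flips 1 -> legal
(2,3): flips 1 -> legal
(2,6): no bracket -> illegal
(3,6): flips 1 -> legal
(3,7): no bracket -> illegal
(4,7): flips 3 -> legal
(5,3): no bracket -> illegal
(5,4): flips 1 -> legal
(5,6): flips 1 -> legal
(5,7): flips 3 -> legal
(6,4): no bracket -> illegal
(6,7): flips 1 -> legal
(7,5): no bracket -> illegal
(7,6): no bracket -> illegal
(7,7): flips 3 -> legal
B mobility = 9
-- W to move --
(0,1): no bracket -> illegal
(0,2): flips 1 -> legal
(0,3): no bracket -> illegal
(0,4): flips 1 -> legal
(0,5): no bracket -> illegal
(1,1): no bracket -> illegal
(1,5): flips 1 -> legal
(1,6): no bracket -> illegal
(2,1): no bracket -> illegal
(2,2): flips 1 -> legal
(2,3): flips 1 -> legal
(2,6): flips 1 -> legal
(3,1): flips 3 -> legal
(3,6): no bracket -> illegal
(4,1): no bracket -> illegal
(4,2): flips 2 -> legal
(5,2): no bracket -> illegal
(5,3): no bracket -> illegal
(5,4): no bracket -> illegal
(5,6): no bracket -> illegal
(6,4): flips 1 -> legal
(7,4): no bracket -> illegal
(7,5): flips 1 -> legal
(7,6): no bracket -> illegal
W mobility = 10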